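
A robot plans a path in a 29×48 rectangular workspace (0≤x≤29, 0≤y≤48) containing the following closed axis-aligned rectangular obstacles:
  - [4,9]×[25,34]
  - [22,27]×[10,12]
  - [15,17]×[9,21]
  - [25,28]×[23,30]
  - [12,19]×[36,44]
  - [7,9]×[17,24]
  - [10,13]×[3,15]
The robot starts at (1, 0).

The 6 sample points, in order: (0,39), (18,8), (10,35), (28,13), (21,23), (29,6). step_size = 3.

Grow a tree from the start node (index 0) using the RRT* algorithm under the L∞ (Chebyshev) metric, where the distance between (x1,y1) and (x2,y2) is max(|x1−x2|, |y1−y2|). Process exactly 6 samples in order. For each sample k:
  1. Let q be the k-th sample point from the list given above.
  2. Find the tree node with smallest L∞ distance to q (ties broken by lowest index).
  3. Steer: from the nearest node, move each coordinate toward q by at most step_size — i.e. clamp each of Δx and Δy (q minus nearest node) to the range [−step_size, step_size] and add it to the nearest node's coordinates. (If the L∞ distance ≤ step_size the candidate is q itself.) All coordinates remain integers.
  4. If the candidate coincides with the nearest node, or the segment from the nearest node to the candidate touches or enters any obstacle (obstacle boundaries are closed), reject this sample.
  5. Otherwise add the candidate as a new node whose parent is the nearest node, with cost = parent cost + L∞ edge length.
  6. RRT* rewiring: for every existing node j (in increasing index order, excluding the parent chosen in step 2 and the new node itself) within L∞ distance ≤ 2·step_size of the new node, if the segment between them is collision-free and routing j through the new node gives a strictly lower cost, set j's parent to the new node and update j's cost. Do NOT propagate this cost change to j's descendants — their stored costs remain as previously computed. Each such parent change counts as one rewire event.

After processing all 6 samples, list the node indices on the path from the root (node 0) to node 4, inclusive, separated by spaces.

Path: 0 2 4

1. q=(0,39) nearest=0 d=39 new=(0,3) → add node 1 parent=0 cost=3
2. q=(18,8) nearest=0 d=17 new=(4,3) → add node 2 parent=0 cost=3
3. q=(10,35) nearest=1 d=32 new=(3,6) → add node 3 parent=1 cost=6
4. q=(28,13) nearest=2 d=24 new=(7,6) → add node 4 parent=2 cost=6
5. q=(21,23) nearest=4 d=17 new=(10,9) → blocked by [10,13]×[3,15], reject
6. q=(29,6) nearest=4 d=22 new=(10,6) → blocked by [10,13]×[3,15], reject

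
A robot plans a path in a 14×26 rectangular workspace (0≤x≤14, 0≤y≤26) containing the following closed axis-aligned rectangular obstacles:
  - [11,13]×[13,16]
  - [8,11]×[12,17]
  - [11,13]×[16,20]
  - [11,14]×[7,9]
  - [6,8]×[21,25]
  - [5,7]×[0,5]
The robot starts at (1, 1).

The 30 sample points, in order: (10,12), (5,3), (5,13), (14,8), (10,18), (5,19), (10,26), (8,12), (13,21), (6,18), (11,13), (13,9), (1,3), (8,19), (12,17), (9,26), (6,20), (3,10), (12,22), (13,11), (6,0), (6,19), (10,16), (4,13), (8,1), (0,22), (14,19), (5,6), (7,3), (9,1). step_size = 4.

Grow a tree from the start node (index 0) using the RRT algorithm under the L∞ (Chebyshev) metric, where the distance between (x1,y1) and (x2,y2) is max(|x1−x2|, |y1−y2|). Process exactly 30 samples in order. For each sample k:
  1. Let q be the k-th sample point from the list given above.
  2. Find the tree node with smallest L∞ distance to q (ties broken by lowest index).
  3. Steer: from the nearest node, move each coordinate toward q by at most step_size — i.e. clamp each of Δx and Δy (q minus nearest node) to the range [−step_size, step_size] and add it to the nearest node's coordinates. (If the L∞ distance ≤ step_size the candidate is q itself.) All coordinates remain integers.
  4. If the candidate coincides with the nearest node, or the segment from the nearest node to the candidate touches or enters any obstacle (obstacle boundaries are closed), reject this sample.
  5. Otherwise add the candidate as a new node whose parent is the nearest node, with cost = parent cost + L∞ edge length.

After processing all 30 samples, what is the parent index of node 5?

Parent of node 5: 3

1. q=(10,12) nearest=0 d=11 new=(5,5) → blocked by [5,7]×[0,5], reject
2. q=(5,3) nearest=0 d=4 new=(5,3) → blocked by [5,7]×[0,5], reject
3. q=(5,13) nearest=0 d=12 new=(5,5) → blocked by [5,7]×[0,5], reject
4. q=(14,8) nearest=0 d=13 new=(5,5) → blocked by [5,7]×[0,5], reject
5. q=(10,18) nearest=0 d=17 new=(5,5) → blocked by [5,7]×[0,5], reject
6. q=(5,19) nearest=0 d=18 new=(5,5) → blocked by [5,7]×[0,5], reject
7. q=(10,26) nearest=0 d=25 new=(5,5) → blocked by [5,7]×[0,5], reject
8. q=(8,12) nearest=0 d=11 new=(5,5) → blocked by [5,7]×[0,5], reject
9. q=(13,21) nearest=0 d=20 new=(5,5) → blocked by [5,7]×[0,5], reject
10. q=(6,18) nearest=0 d=17 new=(5,5) → blocked by [5,7]×[0,5], reject
11. q=(11,13) nearest=0 d=12 new=(5,5) → blocked by [5,7]×[0,5], reject
12. q=(13,9) nearest=0 d=12 new=(5,5) → blocked by [5,7]×[0,5], reject
13. q=(1,3) nearest=0 d=2 new=(1,3) → add node 1 parent=0 cost=2
14. q=(8,19) nearest=1 d=16 new=(5,7) → add node 2 parent=1 cost=6
15. q=(12,17) nearest=2 d=10 new=(9,11) → add node 3 parent=2 cost=10
16. q=(9,26) nearest=3 d=15 new=(9,15) → blocked by [8,11]×[12,17], reject
17. q=(6,20) nearest=3 d=9 new=(6,15) → blocked by [8,11]×[12,17], reject
18. q=(3,10) nearest=2 d=3 new=(3,10) → add node 4 parent=2 cost=9
19. q=(12,22) nearest=3 d=11 new=(12,15) → blocked by [11,13]×[13,16], reject
20. q=(13,11) nearest=3 d=4 new=(13,11) → add node 5 parent=3 cost=14
21. q=(6,0) nearest=0 d=5 new=(5,0) → blocked by [5,7]×[0,5], reject
22. q=(6,19) nearest=3 d=8 new=(6,15) → blocked by [8,11]×[12,17], reject
23. q=(10,16) nearest=3 d=5 new=(10,15) → blocked by [8,11]×[12,17], reject
24. q=(4,13) nearest=4 d=3 new=(4,13) → add node 6 parent=4 cost=12
25. q=(8,1) nearest=2 d=6 new=(8,3) → blocked by [5,7]×[0,5], reject
26. q=(0,22) nearest=6 d=9 new=(0,17) → add node 7 parent=6 cost=16
27. q=(14,19) nearest=3 d=8 new=(13,15) → blocked by [11,13]×[13,16], reject
28. q=(5,6) nearest=2 d=1 new=(5,6) → add node 8 parent=2 cost=7
29. q=(7,3) nearest=8 d=3 new=(7,3) → blocked by [5,7]×[0,5], reject
30. q=(9,1) nearest=8 d=5 new=(9,2) → blocked by [5,7]×[0,5], reject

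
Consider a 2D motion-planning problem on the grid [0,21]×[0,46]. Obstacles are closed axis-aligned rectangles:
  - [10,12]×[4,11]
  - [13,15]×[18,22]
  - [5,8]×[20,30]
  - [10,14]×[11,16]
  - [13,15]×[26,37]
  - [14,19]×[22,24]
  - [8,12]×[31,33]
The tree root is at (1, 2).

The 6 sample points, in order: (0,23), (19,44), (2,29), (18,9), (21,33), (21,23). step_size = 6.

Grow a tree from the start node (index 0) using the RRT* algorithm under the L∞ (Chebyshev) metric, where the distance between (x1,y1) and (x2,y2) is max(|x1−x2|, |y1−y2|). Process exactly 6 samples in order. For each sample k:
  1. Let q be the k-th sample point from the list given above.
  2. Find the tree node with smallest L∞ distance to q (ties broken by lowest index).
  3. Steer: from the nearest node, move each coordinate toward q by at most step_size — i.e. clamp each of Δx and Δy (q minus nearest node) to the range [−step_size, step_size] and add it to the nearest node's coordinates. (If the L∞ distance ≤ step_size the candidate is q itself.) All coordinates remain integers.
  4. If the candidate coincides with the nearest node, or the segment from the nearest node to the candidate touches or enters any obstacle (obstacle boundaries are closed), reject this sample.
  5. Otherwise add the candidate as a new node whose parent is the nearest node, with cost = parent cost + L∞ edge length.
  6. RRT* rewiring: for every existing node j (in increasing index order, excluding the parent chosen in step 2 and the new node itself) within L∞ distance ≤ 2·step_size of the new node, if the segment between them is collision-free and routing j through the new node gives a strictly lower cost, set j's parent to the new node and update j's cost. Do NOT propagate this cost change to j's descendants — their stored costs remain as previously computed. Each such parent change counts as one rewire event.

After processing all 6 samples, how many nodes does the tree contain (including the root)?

Node count: 5

1. q=(0,23) nearest=0 d=21 new=(0,8) → add node 1 parent=0 cost=6
2. q=(19,44) nearest=1 d=36 new=(6,14) → add node 2 parent=1 cost=12
3. q=(2,29) nearest=2 d=15 new=(2,20) → add node 3 parent=2 cost=18
4. q=(18,9) nearest=2 d=12 new=(12,9) → blocked by [10,12]×[4,11], reject
5. q=(21,33) nearest=2 d=19 new=(12,20) → add node 4 parent=2 cost=18
6. q=(21,23) nearest=4 d=9 new=(18,23) → blocked by [13,15]×[18,22], reject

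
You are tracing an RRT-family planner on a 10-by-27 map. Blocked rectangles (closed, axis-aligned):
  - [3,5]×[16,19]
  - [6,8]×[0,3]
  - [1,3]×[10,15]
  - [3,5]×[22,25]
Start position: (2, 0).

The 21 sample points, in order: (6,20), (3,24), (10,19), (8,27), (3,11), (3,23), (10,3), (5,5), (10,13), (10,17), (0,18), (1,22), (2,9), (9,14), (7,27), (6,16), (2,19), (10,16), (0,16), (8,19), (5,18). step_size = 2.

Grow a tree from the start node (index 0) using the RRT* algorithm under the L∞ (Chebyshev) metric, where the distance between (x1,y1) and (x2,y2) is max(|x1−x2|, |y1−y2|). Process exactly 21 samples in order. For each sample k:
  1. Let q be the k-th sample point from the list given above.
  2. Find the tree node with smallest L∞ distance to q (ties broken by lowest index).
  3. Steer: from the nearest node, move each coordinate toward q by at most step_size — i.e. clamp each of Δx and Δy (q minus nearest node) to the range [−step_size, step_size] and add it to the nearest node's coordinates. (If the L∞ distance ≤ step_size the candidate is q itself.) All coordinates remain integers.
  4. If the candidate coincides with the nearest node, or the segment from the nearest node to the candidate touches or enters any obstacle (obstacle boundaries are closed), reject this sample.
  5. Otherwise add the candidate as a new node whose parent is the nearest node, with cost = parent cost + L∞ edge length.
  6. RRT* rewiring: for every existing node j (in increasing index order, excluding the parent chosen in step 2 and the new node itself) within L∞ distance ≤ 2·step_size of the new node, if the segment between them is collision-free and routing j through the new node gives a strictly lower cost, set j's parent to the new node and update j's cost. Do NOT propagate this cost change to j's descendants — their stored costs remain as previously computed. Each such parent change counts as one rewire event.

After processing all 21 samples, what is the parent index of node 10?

1. q=(6,20) nearest=0 d=20 new=(4,2) → add node 1 parent=0 cost=2
2. q=(3,24) nearest=1 d=22 new=(3,4) → add node 2 parent=1 cost=4
3. q=(10,19) nearest=2 d=15 new=(5,6) → add node 3 parent=2 cost=6
4. q=(8,27) nearest=3 d=21 new=(7,8) → add node 4 parent=3 cost=8
5. q=(3,11) nearest=4 d=4 new=(5,10) → add node 5 parent=4 cost=10
6. q=(3,23) nearest=5 d=13 new=(3,12) → blocked by [1,3]×[10,15], reject
7. q=(10,3) nearest=3 d=5 new=(7,4) → add node 6 parent=3 cost=8
8. q=(5,5) nearest=3 d=1 new=(5,5) → add node 7 parent=3 cost=7
9. q=(10,13) nearest=4 d=5 new=(9,10) → add node 8 parent=4 cost=10
10. q=(10,17) nearest=5 d=7 new=(7,12) → add node 9 parent=5 cost=12
11. q=(0,18) nearest=9 d=7 new=(5,14) → add node 10 parent=9 cost=14
12. q=(1,22) nearest=10 d=8 new=(3,16) → blocked by [3,5]×[16,19], reject
13. q=(2,9) nearest=3 d=3 new=(3,8) → add node 11 parent=3 cost=8
14. q=(9,14) nearest=9 d=2 new=(9,14) → add node 12 parent=9 cost=14
15. q=(7,27) nearest=10 d=13 new=(7,16) → add node 13 parent=10 cost=16
16. q=(6,16) nearest=13 d=1 new=(6,16) → add node 14 parent=13 cost=17
17. q=(2,19) nearest=14 d=4 new=(4,18) → blocked by [3,5]×[16,19], reject
18. q=(10,16) nearest=12 d=2 new=(10,16) → add node 15 parent=12 cost=16
19. q=(0,16) nearest=10 d=5 new=(3,16) → blocked by [3,5]×[16,19], reject
20. q=(8,19) nearest=13 d=3 new=(8,18) → add node 16 parent=13 cost=18
21. q=(5,18) nearest=13 d=2 new=(5,18) → blocked by [3,5]×[16,19], reject

Parent of node 10: 9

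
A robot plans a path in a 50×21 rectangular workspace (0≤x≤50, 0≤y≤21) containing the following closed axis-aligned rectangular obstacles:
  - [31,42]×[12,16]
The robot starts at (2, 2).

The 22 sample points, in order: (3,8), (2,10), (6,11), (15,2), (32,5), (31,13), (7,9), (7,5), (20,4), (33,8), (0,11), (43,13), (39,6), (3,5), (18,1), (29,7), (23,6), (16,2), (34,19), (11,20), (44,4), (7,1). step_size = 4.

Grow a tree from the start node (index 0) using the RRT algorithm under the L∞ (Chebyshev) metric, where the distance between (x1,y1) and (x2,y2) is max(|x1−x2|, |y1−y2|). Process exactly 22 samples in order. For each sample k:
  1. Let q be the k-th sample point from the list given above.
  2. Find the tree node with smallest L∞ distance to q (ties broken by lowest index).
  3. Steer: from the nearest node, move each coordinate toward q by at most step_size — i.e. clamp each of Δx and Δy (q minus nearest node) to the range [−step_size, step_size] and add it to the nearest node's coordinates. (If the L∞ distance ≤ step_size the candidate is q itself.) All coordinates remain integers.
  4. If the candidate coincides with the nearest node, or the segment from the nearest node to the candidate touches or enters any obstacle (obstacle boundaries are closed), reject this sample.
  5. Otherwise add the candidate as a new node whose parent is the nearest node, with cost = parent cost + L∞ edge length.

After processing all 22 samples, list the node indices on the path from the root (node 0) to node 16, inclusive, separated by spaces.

Path: 0 1 2 3 4 5 6 9 10 12 13 16

1. q=(3,8) nearest=0 d=6 new=(3,6) → add node 1 parent=0 cost=4
2. q=(2,10) nearest=1 d=4 new=(2,10) → add node 2 parent=1 cost=8
3. q=(6,11) nearest=2 d=4 new=(6,11) → add node 3 parent=2 cost=12
4. q=(15,2) nearest=3 d=9 new=(10,7) → add node 4 parent=3 cost=16
5. q=(32,5) nearest=4 d=22 new=(14,5) → add node 5 parent=4 cost=20
6. q=(31,13) nearest=5 d=17 new=(18,9) → add node 6 parent=5 cost=24
7. q=(7,9) nearest=3 d=2 new=(7,9) → add node 7 parent=3 cost=14
8. q=(7,5) nearest=4 d=3 new=(7,5) → add node 8 parent=4 cost=19
9. q=(20,4) nearest=6 d=5 new=(20,5) → add node 9 parent=6 cost=28
10. q=(33,8) nearest=9 d=13 new=(24,8) → add node 10 parent=9 cost=32
11. q=(0,11) nearest=2 d=2 new=(0,11) → add node 11 parent=2 cost=10
12. q=(43,13) nearest=10 d=19 new=(28,12) → add node 12 parent=10 cost=36
13. q=(39,6) nearest=12 d=11 new=(32,8) → add node 13 parent=12 cost=40
14. q=(3,5) nearest=1 d=1 new=(3,5) → add node 14 parent=1 cost=5
15. q=(18,1) nearest=5 d=4 new=(18,1) → add node 15 parent=5 cost=24
16. q=(29,7) nearest=13 d=3 new=(29,7) → add node 16 parent=13 cost=43
17. q=(23,6) nearest=10 d=2 new=(23,6) → add node 17 parent=10 cost=34
18. q=(16,2) nearest=15 d=2 new=(16,2) → add node 18 parent=15 cost=26
19. q=(34,19) nearest=12 d=7 new=(32,16) → blocked by [31,42]×[12,16], reject
20. q=(11,20) nearest=3 d=9 new=(10,15) → add node 19 parent=3 cost=16
21. q=(44,4) nearest=13 d=12 new=(36,4) → add node 20 parent=13 cost=44
22. q=(7,1) nearest=8 d=4 new=(7,1) → add node 21 parent=8 cost=23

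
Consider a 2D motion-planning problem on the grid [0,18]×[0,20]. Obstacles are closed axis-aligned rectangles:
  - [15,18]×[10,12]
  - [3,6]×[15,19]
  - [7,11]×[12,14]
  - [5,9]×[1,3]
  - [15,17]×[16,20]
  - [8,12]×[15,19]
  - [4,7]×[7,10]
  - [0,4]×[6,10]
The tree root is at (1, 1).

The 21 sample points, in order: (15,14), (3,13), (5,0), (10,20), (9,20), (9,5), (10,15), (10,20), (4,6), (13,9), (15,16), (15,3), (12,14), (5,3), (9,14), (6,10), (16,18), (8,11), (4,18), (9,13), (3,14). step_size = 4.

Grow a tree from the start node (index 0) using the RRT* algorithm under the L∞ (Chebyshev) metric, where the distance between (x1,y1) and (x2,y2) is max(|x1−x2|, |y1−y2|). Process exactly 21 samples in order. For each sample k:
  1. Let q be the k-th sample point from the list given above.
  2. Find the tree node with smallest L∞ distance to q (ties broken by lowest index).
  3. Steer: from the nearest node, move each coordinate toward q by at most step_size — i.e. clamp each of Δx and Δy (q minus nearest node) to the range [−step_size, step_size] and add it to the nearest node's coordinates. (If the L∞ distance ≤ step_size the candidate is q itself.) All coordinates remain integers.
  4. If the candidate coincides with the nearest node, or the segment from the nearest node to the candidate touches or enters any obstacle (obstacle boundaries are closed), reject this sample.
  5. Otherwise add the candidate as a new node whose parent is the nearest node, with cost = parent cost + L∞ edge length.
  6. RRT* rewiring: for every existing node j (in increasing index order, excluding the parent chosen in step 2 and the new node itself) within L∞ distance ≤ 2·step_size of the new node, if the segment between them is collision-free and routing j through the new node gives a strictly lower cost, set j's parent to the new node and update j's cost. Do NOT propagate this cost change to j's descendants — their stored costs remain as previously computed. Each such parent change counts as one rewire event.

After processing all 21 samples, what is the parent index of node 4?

Parent of node 4: 3

1. q=(15,14) nearest=0 d=14 new=(5,5) → add node 1 parent=0 cost=4
2. q=(3,13) nearest=1 d=8 new=(3,9) → blocked by [4,7]×[7,10], reject
3. q=(5,0) nearest=0 d=4 new=(5,0) → add node 2 parent=0 cost=4
4. q=(10,20) nearest=1 d=15 new=(9,9) → blocked by [4,7]×[7,10], reject
5. q=(9,20) nearest=1 d=15 new=(9,9) → blocked by [4,7]×[7,10], reject
6. q=(9,5) nearest=1 d=4 new=(9,5) → add node 3 parent=1 cost=8
7. q=(10,15) nearest=1 d=10 new=(9,9) → blocked by [4,7]×[7,10], reject
8. q=(10,20) nearest=1 d=15 new=(9,9) → blocked by [4,7]×[7,10], reject
9. q=(4,6) nearest=1 d=1 new=(4,6) → blocked by [0,4]×[6,10], reject
10. q=(13,9) nearest=3 d=4 new=(13,9) → add node 4 parent=3 cost=12
11. q=(15,16) nearest=4 d=7 new=(15,13) → add node 5 parent=4 cost=16
12. q=(15,3) nearest=3 d=6 new=(13,3) → add node 6 parent=3 cost=12
13. q=(12,14) nearest=5 d=3 new=(12,14) → add node 7 parent=5 cost=19
14. q=(5,3) nearest=1 d=2 new=(5,3) → blocked by [5,9]×[1,3], reject
15. q=(9,14) nearest=7 d=3 new=(9,14) → blocked by [7,11]×[12,14], reject
16. q=(6,10) nearest=1 d=5 new=(6,9) → blocked by [4,7]×[7,10], reject
17. q=(16,18) nearest=7 d=4 new=(16,18) → blocked by [15,17]×[16,20], reject
18. q=(8,11) nearest=7 d=4 new=(8,11) → blocked by [7,11]×[12,14], reject
19. q=(4,18) nearest=7 d=8 new=(8,18) → blocked by [8,12]×[15,19], reject
20. q=(9,13) nearest=7 d=3 new=(9,13) → blocked by [7,11]×[12,14], reject
21. q=(3,14) nearest=1 d=9 new=(3,9) → blocked by [4,7]×[7,10], reject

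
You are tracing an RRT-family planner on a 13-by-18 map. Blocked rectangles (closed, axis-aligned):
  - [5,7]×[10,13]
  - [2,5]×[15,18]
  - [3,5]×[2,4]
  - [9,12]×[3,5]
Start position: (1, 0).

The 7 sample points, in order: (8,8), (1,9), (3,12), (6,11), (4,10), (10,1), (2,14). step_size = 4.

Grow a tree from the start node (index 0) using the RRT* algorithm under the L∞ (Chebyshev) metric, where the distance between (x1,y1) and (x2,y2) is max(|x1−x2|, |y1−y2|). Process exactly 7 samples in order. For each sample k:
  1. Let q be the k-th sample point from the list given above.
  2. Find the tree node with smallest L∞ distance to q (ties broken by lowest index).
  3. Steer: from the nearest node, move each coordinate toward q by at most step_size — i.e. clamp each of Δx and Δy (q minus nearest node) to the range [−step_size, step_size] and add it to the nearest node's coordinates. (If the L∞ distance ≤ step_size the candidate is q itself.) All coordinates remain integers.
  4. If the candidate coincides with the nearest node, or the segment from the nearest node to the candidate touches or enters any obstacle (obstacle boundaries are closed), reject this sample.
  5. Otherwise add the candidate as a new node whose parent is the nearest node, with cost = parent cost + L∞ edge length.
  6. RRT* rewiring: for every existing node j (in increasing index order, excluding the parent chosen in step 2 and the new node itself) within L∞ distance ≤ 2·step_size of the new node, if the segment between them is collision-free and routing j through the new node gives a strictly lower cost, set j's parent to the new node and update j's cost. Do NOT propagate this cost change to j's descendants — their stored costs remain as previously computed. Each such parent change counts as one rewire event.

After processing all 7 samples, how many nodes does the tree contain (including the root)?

Node count: 6

1. q=(8,8) nearest=0 d=8 new=(5,4) → blocked by [3,5]×[2,4], reject
2. q=(1,9) nearest=0 d=9 new=(1,4) → add node 1 parent=0 cost=4
3. q=(3,12) nearest=1 d=8 new=(3,8) → add node 2 parent=1 cost=8
4. q=(6,11) nearest=2 d=3 new=(6,11) → blocked by [5,7]×[10,13], reject
5. q=(4,10) nearest=2 d=2 new=(4,10) → add node 3 parent=2 cost=10
6. q=(10,1) nearest=2 d=7 new=(7,4) → add node 4 parent=2 cost=12
7. q=(2,14) nearest=3 d=4 new=(2,14) → add node 5 parent=3 cost=14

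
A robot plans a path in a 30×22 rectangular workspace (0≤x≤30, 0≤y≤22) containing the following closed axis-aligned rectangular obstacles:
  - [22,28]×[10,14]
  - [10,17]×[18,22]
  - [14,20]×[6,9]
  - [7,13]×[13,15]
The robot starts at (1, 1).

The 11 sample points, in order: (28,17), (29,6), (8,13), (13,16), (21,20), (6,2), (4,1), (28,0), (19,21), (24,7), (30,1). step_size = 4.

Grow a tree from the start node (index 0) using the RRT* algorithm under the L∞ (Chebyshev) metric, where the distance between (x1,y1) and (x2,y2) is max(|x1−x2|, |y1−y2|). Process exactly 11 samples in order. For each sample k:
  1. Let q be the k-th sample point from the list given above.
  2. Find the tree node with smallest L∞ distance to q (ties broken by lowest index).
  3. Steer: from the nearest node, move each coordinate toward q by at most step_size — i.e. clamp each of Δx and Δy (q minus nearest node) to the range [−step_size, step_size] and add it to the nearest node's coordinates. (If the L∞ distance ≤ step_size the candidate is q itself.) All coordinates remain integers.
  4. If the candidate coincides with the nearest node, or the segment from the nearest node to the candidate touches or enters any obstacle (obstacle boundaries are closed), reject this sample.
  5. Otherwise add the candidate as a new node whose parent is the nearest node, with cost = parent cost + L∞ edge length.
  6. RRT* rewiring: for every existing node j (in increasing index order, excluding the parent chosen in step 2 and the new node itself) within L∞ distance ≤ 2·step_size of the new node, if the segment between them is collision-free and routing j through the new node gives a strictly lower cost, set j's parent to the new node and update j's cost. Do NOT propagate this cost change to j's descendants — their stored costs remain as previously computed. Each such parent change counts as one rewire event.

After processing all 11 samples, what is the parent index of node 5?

Parent of node 5: 4

1. q=(28,17) nearest=0 d=27 new=(5,5) → add node 1 parent=0 cost=4
2. q=(29,6) nearest=1 d=24 new=(9,6) → add node 2 parent=1 cost=8
3. q=(8,13) nearest=2 d=7 new=(8,10) → add node 3 parent=2 cost=12
4. q=(13,16) nearest=3 d=6 new=(12,14) → blocked by [7,13]×[13,15], reject
5. q=(21,20) nearest=3 d=13 new=(12,14) → blocked by [7,13]×[13,15], reject
6. q=(6,2) nearest=1 d=3 new=(6,2) → add node 4 parent=1 cost=7
7. q=(4,1) nearest=4 d=2 new=(4,1) → add node 5 parent=4 cost=9
8. q=(28,0) nearest=2 d=19 new=(13,2) → add node 6 parent=2 cost=12
9. q=(19,21) nearest=3 d=11 new=(12,14) → blocked by [7,13]×[13,15], reject
10. q=(24,7) nearest=6 d=11 new=(17,6) → blocked by [14,20]×[6,9], reject
11. q=(30,1) nearest=6 d=17 new=(17,1) → add node 7 parent=6 cost=16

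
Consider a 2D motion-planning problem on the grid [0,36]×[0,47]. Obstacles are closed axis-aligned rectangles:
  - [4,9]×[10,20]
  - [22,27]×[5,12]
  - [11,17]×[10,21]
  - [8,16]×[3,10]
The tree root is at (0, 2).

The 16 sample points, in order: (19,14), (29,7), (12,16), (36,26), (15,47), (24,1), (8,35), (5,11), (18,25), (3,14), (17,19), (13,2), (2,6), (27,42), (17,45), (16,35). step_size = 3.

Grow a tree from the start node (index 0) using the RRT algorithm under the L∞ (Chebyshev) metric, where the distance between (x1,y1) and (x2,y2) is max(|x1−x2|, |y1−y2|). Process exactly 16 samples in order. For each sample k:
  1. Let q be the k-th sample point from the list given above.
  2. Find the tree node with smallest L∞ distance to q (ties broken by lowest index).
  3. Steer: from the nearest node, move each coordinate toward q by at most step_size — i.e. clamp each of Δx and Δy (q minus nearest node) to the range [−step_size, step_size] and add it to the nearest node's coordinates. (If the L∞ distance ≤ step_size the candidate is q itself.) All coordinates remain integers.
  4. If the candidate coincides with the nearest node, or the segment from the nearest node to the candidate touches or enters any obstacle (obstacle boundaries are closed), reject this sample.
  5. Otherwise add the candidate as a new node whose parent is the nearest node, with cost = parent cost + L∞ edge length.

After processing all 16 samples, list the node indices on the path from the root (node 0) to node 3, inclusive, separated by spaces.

Path: 0 1 2 3

1. q=(19,14) nearest=0 d=19 new=(3,5) → add node 1 parent=0 cost=3
2. q=(29,7) nearest=1 d=26 new=(6,7) → add node 2 parent=1 cost=6
3. q=(12,16) nearest=2 d=9 new=(9,10) → blocked by [4,9]×[10,20], reject
4. q=(36,26) nearest=2 d=30 new=(9,10) → blocked by [4,9]×[10,20], reject
5. q=(15,47) nearest=2 d=40 new=(9,10) → blocked by [4,9]×[10,20], reject
6. q=(24,1) nearest=2 d=18 new=(9,4) → blocked by [8,16]×[3,10], reject
7. q=(8,35) nearest=2 d=28 new=(8,10) → blocked by [4,9]×[10,20], reject
8. q=(5,11) nearest=2 d=4 new=(5,10) → blocked by [4,9]×[10,20], reject
9. q=(18,25) nearest=2 d=18 new=(9,10) → blocked by [4,9]×[10,20], reject
10. q=(3,14) nearest=2 d=7 new=(3,10) → add node 3 parent=2 cost=9
11. q=(17,19) nearest=2 d=12 new=(9,10) → blocked by [4,9]×[10,20], reject
12. q=(13,2) nearest=2 d=7 new=(9,4) → blocked by [8,16]×[3,10], reject
13. q=(2,6) nearest=1 d=1 new=(2,6) → add node 4 parent=1 cost=4
14. q=(27,42) nearest=3 d=32 new=(6,13) → blocked by [4,9]×[10,20], reject
15. q=(17,45) nearest=3 d=35 new=(6,13) → blocked by [4,9]×[10,20], reject
16. q=(16,35) nearest=3 d=25 new=(6,13) → blocked by [4,9]×[10,20], reject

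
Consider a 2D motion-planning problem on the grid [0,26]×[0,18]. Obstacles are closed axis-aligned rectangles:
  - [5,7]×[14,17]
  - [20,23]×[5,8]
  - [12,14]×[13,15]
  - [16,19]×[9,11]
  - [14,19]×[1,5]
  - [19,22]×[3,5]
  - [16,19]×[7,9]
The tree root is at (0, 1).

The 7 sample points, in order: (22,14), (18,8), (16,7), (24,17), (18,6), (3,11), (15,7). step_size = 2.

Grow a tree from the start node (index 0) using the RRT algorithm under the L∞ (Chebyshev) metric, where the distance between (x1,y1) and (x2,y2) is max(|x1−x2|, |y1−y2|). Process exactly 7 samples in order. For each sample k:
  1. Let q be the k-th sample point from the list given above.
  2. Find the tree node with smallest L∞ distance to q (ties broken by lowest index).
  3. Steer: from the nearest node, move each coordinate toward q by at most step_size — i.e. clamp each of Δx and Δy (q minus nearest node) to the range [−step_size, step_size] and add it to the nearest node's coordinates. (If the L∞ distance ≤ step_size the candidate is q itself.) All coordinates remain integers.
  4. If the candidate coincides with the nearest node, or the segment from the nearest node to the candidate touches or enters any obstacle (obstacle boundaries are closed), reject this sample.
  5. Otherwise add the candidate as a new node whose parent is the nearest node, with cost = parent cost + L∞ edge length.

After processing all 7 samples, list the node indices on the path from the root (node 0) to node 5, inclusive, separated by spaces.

1. q=(22,14) nearest=0 d=22 new=(2,3) → add node 1 parent=0 cost=2
2. q=(18,8) nearest=1 d=16 new=(4,5) → add node 2 parent=1 cost=4
3. q=(16,7) nearest=2 d=12 new=(6,7) → add node 3 parent=2 cost=6
4. q=(24,17) nearest=3 d=18 new=(8,9) → add node 4 parent=3 cost=8
5. q=(18,6) nearest=4 d=10 new=(10,7) → add node 5 parent=4 cost=10
6. q=(3,11) nearest=3 d=4 new=(4,9) → add node 6 parent=3 cost=8
7. q=(15,7) nearest=5 d=5 new=(12,7) → add node 7 parent=5 cost=12

Path: 0 1 2 3 4 5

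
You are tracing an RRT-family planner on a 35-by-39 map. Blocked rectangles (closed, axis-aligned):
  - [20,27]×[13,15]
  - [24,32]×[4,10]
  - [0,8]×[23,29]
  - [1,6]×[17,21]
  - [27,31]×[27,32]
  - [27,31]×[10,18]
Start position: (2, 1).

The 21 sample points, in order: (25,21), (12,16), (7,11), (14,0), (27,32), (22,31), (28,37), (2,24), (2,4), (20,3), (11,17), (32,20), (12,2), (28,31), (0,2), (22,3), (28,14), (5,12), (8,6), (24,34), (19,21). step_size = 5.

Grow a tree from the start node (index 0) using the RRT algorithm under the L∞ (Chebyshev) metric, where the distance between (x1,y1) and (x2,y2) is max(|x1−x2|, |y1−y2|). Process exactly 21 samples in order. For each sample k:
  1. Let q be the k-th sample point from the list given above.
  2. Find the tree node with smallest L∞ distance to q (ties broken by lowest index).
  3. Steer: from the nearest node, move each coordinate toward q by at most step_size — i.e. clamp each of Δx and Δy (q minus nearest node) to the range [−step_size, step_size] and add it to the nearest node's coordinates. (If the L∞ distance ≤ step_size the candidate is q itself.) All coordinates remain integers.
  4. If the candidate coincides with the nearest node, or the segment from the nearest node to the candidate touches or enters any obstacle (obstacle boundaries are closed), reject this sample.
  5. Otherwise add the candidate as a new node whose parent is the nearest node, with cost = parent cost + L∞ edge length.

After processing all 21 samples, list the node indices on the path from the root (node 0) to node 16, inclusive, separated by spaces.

1. q=(25,21) nearest=0 d=23 new=(7,6) → add node 1 parent=0 cost=5
2. q=(12,16) nearest=1 d=10 new=(12,11) → add node 2 parent=1 cost=10
3. q=(7,11) nearest=1 d=5 new=(7,11) → add node 3 parent=1 cost=10
4. q=(14,0) nearest=1 d=7 new=(12,1) → add node 4 parent=1 cost=10
5. q=(27,32) nearest=2 d=21 new=(17,16) → add node 5 parent=2 cost=15
6. q=(22,31) nearest=5 d=15 new=(22,21) → add node 6 parent=5 cost=20
7. q=(28,37) nearest=6 d=16 new=(27,26) → add node 7 parent=6 cost=25
8. q=(2,24) nearest=2 d=13 new=(7,16) → add node 8 parent=2 cost=15
9. q=(2,4) nearest=0 d=3 new=(2,4) → add node 9 parent=0 cost=3
10. q=(20,3) nearest=2 d=8 new=(17,6) → add node 10 parent=2 cost=15
11. q=(11,17) nearest=8 d=4 new=(11,17) → add node 11 parent=8 cost=19
12. q=(32,20) nearest=7 d=6 new=(32,21) → add node 12 parent=7 cost=30
13. q=(12,2) nearest=4 d=1 new=(12,2) → add node 13 parent=4 cost=11
14. q=(28,31) nearest=7 d=5 new=(28,31) → blocked by [27,31]×[27,32], reject
15. q=(0,2) nearest=0 d=2 new=(0,2) → add node 14 parent=0 cost=2
16. q=(22,3) nearest=10 d=5 new=(22,3) → add node 15 parent=10 cost=20
17. q=(28,14) nearest=6 d=7 new=(27,16) → blocked by [27,31]×[10,18], reject
18. q=(5,12) nearest=3 d=2 new=(5,12) → add node 16 parent=3 cost=12
19. q=(8,6) nearest=1 d=1 new=(8,6) → add node 17 parent=1 cost=6
20. q=(24,34) nearest=7 d=8 new=(24,31) → add node 18 parent=7 cost=30
21. q=(19,21) nearest=6 d=3 new=(19,21) → add node 19 parent=6 cost=23

Path: 0 1 3 16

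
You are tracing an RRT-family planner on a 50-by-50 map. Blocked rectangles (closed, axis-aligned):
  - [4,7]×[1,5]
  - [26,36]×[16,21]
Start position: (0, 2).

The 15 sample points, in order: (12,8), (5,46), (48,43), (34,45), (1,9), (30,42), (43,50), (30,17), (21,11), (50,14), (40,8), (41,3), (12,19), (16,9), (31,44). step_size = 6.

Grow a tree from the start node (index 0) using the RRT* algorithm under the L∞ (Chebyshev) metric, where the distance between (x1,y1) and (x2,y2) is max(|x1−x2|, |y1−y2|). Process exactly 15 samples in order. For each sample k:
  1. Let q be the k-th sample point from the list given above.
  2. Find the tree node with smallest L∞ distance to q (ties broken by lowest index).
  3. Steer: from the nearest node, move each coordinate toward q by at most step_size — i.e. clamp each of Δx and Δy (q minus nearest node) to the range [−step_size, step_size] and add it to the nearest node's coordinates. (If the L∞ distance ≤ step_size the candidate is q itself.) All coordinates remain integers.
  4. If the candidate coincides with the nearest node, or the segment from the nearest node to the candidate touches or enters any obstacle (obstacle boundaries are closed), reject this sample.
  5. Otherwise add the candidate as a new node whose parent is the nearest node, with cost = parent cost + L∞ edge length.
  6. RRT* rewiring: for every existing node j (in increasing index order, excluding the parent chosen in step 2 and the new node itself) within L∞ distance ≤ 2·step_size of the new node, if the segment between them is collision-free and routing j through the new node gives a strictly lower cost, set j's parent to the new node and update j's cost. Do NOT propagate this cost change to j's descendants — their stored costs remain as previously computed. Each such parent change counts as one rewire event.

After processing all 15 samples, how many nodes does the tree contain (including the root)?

1. q=(12,8) nearest=0 d=12 new=(6,8) → add node 1 parent=0 cost=6
2. q=(5,46) nearest=1 d=38 new=(5,14) → add node 2 parent=1 cost=12
3. q=(48,43) nearest=1 d=42 new=(12,14) → add node 3 parent=1 cost=12
4. q=(34,45) nearest=2 d=31 new=(11,20) → add node 4 parent=2 cost=18
5. q=(1,9) nearest=1 d=5 new=(1,9) → add node 5 parent=1 cost=11
6. q=(30,42) nearest=4 d=22 new=(17,26) → add node 6 parent=4 cost=24
7. q=(43,50) nearest=6 d=26 new=(23,32) → add node 7 parent=6 cost=30
8. q=(30,17) nearest=6 d=13 new=(23,20) → add node 8 parent=6 cost=30
9. q=(21,11) nearest=3 d=9 new=(18,11) → add node 9 parent=3 cost=18; rewire 8→9 (27<30)
10. q=(50,14) nearest=7 d=27 new=(29,26) → add node 10 parent=7 cost=36
11. q=(40,8) nearest=8 d=17 new=(29,14) → blocked by [26,36]×[16,21], reject
12. q=(41,3) nearest=8 d=18 new=(29,14) → blocked by [26,36]×[16,21], reject
13. q=(12,19) nearest=4 d=1 new=(12,19) → add node 11 parent=4 cost=19
14. q=(16,9) nearest=9 d=2 new=(16,9) → add node 12 parent=9 cost=20
15. q=(31,44) nearest=7 d=12 new=(29,38) → add node 13 parent=7 cost=36

Node count: 14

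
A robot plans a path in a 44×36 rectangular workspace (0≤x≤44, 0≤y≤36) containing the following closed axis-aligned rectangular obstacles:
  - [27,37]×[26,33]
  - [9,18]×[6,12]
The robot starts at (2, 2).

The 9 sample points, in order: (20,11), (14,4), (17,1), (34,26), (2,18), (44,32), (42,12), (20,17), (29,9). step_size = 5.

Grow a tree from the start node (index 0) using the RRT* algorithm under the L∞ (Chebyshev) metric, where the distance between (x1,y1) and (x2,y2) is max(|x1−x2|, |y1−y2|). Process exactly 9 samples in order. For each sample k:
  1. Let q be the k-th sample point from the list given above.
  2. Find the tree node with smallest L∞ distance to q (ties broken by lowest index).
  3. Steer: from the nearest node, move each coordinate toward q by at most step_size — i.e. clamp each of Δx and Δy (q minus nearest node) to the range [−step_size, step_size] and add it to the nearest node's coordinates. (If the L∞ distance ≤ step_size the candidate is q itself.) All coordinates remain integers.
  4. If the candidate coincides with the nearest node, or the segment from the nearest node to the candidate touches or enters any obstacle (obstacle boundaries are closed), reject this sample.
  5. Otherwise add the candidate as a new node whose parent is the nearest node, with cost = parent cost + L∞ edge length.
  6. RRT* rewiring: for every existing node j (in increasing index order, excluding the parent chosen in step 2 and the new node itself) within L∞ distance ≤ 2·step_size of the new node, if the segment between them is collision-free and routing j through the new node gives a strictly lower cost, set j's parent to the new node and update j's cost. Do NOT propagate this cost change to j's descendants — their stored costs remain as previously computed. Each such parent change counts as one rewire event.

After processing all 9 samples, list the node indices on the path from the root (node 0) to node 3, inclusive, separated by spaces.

Path: 0 1 2 3

1. q=(20,11) nearest=0 d=18 new=(7,7) → add node 1 parent=0 cost=5
2. q=(14,4) nearest=1 d=7 new=(12,4) → add node 2 parent=1 cost=10
3. q=(17,1) nearest=2 d=5 new=(17,1) → add node 3 parent=2 cost=15
4. q=(34,26) nearest=2 d=22 new=(17,9) → blocked by [9,18]×[6,12], reject
5. q=(2,18) nearest=1 d=11 new=(2,12) → add node 4 parent=1 cost=10
6. q=(44,32) nearest=3 d=31 new=(22,6) → add node 5 parent=3 cost=20
7. q=(42,12) nearest=5 d=20 new=(27,11) → add node 6 parent=5 cost=25
8. q=(20,17) nearest=6 d=7 new=(22,16) → add node 7 parent=6 cost=30
9. q=(29,9) nearest=6 d=2 new=(29,9) → add node 8 parent=6 cost=27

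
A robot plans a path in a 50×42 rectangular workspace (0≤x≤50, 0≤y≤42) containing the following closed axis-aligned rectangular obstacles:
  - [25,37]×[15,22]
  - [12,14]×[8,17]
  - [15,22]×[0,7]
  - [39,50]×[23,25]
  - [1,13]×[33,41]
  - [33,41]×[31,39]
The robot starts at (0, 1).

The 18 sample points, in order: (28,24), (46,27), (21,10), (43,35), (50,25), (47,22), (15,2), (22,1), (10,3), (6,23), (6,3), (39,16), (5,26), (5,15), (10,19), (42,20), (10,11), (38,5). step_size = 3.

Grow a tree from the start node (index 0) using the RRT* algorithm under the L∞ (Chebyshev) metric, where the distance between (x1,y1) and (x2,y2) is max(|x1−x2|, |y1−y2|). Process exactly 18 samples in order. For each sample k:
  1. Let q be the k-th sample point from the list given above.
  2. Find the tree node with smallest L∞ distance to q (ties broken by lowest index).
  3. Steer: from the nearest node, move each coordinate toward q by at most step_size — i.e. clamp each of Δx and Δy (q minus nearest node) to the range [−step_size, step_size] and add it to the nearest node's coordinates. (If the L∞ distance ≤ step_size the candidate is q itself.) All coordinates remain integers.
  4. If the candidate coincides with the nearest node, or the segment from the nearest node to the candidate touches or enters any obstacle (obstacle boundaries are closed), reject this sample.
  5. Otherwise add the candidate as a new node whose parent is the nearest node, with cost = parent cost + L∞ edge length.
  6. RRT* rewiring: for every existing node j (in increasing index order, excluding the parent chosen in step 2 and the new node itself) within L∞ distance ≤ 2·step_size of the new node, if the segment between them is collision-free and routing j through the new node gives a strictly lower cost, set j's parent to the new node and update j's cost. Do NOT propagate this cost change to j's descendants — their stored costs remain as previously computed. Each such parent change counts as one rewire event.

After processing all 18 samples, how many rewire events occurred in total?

1. q=(28,24) nearest=0 d=28 new=(3,4) → add node 1 parent=0 cost=3
2. q=(46,27) nearest=1 d=43 new=(6,7) → add node 2 parent=1 cost=6
3. q=(21,10) nearest=2 d=15 new=(9,10) → add node 3 parent=2 cost=9
4. q=(43,35) nearest=3 d=34 new=(12,13) → blocked by [12,14]×[8,17], reject
5. q=(50,25) nearest=3 d=41 new=(12,13) → blocked by [12,14]×[8,17], reject
6. q=(47,22) nearest=3 d=38 new=(12,13) → blocked by [12,14]×[8,17], reject
7. q=(15,2) nearest=3 d=8 new=(12,7) → add node 4 parent=3 cost=12
8. q=(22,1) nearest=4 d=10 new=(15,4) → blocked by [15,22]×[0,7], reject
9. q=(10,3) nearest=2 d=4 new=(9,4) → add node 5 parent=2 cost=9
10. q=(6,23) nearest=3 d=13 new=(6,13) → add node 6 parent=3 cost=12
11. q=(6,3) nearest=1 d=3 new=(6,3) → add node 7 parent=1 cost=6
12. q=(39,16) nearest=4 d=27 new=(15,10) → blocked by [12,14]×[8,17], reject
13. q=(5,26) nearest=6 d=13 new=(5,16) → add node 8 parent=6 cost=15
14. q=(5,15) nearest=8 d=1 new=(5,15) → add node 9 parent=8 cost=16
15. q=(10,19) nearest=8 d=5 new=(8,19) → add node 10 parent=8 cost=18
16. q=(42,20) nearest=4 d=30 new=(15,10) → blocked by [12,14]×[8,17], reject
17. q=(10,11) nearest=3 d=1 new=(10,11) → add node 11 parent=3 cost=10; rewire 9→11 (15<16)
18. q=(38,5) nearest=4 d=26 new=(15,5) → blocked by [15,22]×[0,7], reject

Rewire events: 1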